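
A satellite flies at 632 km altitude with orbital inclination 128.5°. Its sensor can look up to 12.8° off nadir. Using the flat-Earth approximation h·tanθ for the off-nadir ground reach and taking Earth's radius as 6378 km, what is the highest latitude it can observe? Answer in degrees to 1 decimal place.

Retrograde orbit: the ground track reaches ±(180° − i) = ±(180 − 128.5) = ±51.5°.
Sensor half-swath on the ground ≈ 632·tan(12.8°) = 144 km = 1.29° of latitude.
Maximum observable latitude ≈ 51.5 + 1.29 = 52.8°.

52.8°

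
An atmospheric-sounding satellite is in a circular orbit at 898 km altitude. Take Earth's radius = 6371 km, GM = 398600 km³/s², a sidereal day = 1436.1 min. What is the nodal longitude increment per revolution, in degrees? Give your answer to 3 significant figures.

Semi-major axis a = 6371 + 898 = 7269 km. Period T = 2π√(a³/μ) = 2π√(7269³/398600) = 6167.7 s = 102.79 min.
During one orbit Earth rotates (6167.7 / 86166) × 360° = 25.77°.

25.8°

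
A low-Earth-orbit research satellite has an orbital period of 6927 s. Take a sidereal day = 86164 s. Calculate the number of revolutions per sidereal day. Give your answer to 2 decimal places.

12.44

Orbits per sidereal day = 86164 / 6927.0 = 12.439.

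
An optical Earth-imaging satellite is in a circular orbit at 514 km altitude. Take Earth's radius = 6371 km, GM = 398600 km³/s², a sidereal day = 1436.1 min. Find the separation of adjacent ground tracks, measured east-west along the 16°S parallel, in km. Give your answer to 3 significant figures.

Semi-major axis a = 6371 + 514 = 6885 km. Period T = 2π√(a³/μ) = 2π√(6885³/398600) = 5685.5 s = 94.76 min.
Node shift per orbit = (5685.5/86166) × 360° = 23.75°.
Equatorial spacing = 23.75 × 111.2 km/° = 2641 km.
At 16° latitude, spacing = 2641 × cos(16°) = 2539 km.

2540 km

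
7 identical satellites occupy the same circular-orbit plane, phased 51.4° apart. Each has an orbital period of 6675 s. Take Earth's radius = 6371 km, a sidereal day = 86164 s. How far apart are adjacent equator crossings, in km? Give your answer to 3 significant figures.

Single-satellite node shift = (6675.0/86164) × 360° = 27.89°.
With 7 satellites evenly phased, successive equator crossings are 27.89/7 = 3.984° apart.
That is 3.984 × 111.2 = 443 km at the equator.

443 km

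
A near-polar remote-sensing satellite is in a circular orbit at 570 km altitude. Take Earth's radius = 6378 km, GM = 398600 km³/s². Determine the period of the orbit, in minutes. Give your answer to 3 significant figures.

Semi-major axis a = 6378 + 570 = 6948 km. Period T = 2π√(a³/μ) = 2π√(6948³/398600) = 5763.7 s = 96.06 min.

96.1 min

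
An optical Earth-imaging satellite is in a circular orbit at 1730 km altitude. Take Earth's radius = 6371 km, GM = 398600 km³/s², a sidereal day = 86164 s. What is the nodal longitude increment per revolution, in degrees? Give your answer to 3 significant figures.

30.3°

Semi-major axis a = 6371 + 1730 = 8101 km. Period T = 2π√(a³/μ) = 2π√(8101³/398600) = 7256.4 s = 120.94 min.
During one orbit Earth rotates (7256.4 / 86164) × 360° = 30.32°.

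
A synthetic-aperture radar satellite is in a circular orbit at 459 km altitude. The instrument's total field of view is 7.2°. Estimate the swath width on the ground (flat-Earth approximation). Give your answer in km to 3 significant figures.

57.8 km

Half-angle = 7.2°/2 = 3.6°.
Swath width ≈ 2h·tan(θ/2) = 2 × 459 × tan(3.6°) = 57.8 km.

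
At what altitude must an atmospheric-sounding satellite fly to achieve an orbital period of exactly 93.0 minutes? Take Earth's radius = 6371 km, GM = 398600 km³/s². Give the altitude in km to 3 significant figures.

T = 93.0 min = 5580.0 s.
From T = 2π√(a³/μ): a = (μ T²/4π²)^(1/3) = (398600 × 5580.0² / 4π²)^(1/3) = 6800 km.
Altitude h = a − R = 6800 − 6371 = 429 km.

429 km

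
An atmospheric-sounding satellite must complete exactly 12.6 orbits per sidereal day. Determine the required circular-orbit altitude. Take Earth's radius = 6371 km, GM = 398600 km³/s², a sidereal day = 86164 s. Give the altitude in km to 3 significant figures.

1420 km

Required period T = 86164 / 12.6 = 6838.4 s.
From T = 2π√(a³/μ): a = (μ T²/4π²)^(1/3) = (398600 × 6838.4² / 4π²)^(1/3) = 7787 km.
Altitude h = a − R = 7787 − 6371 = 1416 km.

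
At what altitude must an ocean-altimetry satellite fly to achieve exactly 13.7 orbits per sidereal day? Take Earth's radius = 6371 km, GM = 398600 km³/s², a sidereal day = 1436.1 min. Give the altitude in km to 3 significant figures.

993 km

Required period T = 86166 / 13.7 = 6289.5 s.
From T = 2π√(a³/μ): a = (μ T²/4π²)^(1/3) = (398600 × 6289.5² / 4π²)^(1/3) = 7364 km.
Altitude h = a − R = 7364 − 6371 = 993 km.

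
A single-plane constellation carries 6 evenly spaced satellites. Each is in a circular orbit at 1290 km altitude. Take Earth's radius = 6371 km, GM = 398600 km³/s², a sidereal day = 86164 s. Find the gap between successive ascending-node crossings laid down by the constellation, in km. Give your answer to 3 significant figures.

517 km

Semi-major axis a = 6371 + 1290 = 7661 km. Period T = 2π√(a³/μ) = 2π√(7661³/398600) = 6673.3 s = 111.22 min.
Single-satellite node shift = (6673.3/86164) × 360° = 27.88°.
With 6 satellites evenly phased, successive equator crossings are 27.88/6 = 4.647° apart.
That is 4.647 × 111.2 = 517 km at the equator.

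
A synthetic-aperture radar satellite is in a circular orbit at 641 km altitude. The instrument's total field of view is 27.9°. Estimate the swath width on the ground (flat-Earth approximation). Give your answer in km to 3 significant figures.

318 km

Half-angle = 27.9°/2 = 13.95°.
Swath width ≈ 2h·tan(θ/2) = 2 × 641 × tan(13.95°) = 318.5 km.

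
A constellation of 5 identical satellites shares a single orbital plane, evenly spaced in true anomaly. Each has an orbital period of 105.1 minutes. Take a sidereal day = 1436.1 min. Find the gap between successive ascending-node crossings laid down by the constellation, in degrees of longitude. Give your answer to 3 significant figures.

T = 105.1 min = 6306.0 s.
Single-satellite node shift = (6306.0/86166) × 360° = 26.35°.
With 5 satellites evenly phased, successive equator crossings are 26.35/5 = 5.269° apart.

5.27°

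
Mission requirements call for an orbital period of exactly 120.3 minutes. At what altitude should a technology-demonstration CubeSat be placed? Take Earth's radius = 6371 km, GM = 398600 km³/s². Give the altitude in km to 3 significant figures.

T = 120.3 min = 7218.0 s.
From T = 2π√(a³/μ): a = (μ T²/4π²)^(1/3) = (398600 × 7218.0² / 4π²)^(1/3) = 8072 km.
Altitude h = a − R = 8072 − 6371 = 1701 km.

1700 km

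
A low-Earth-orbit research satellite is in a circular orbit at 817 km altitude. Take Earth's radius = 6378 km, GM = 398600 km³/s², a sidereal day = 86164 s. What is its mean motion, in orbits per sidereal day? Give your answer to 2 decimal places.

Semi-major axis a = 6378 + 817 = 7195 km. Period T = 2π√(a³/μ) = 2π√(7195³/398600) = 6073.8 s = 101.23 min.
Orbits per sidereal day = 86164 / 6073.8 = 14.186.

14.19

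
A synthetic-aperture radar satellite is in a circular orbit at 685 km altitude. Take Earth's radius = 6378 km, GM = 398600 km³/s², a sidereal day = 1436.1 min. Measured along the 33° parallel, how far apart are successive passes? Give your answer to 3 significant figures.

Semi-major axis a = 6378 + 685 = 7063 km. Period T = 2π√(a³/μ) = 2π√(7063³/398600) = 5907.4 s = 98.46 min.
Node shift per orbit = (5907.4/86166) × 360° = 24.68°.
Equatorial spacing = 24.68 × 111.3 km/° = 2747 km.
At 33° latitude, spacing = 2747 × cos(33°) = 2304 km.

2300 km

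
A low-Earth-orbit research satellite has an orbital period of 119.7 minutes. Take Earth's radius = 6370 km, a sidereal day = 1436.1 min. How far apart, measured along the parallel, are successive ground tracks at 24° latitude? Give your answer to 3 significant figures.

T = 119.7 min = 7182.0 s.
Node shift per orbit = (7182.0/86166) × 360° = 30.01°.
Equatorial spacing = 30.01 × 111.2 km/° = 3336 km.
At 24° latitude, spacing = 3336 × cos(24°) = 3048 km.

3050 km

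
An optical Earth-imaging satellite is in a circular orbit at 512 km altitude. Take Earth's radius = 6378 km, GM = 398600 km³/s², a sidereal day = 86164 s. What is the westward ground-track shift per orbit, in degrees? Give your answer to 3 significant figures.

23.8°

Semi-major axis a = 6378 + 512 = 6890 km. Period T = 2π√(a³/μ) = 2π√(6890³/398600) = 5691.7 s = 94.86 min.
During one orbit Earth rotates (5691.7 / 86164) × 360° = 23.78°.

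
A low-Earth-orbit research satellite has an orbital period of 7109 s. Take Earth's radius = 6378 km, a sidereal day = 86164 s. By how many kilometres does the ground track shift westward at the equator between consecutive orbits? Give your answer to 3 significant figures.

3310 km

During one orbit Earth rotates (7109.0 / 86164) × 360° = 29.70°.
At the equator that is 29.70° × (2π·6378/360) km/° = 29.70 × 111.3 = 3306 km.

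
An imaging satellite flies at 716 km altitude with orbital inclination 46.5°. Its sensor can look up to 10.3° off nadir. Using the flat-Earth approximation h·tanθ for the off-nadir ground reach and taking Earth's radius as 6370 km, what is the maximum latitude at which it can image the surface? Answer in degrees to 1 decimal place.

For a prograde orbit the ground track reaches latitude ±i = ±46.5°.
Sensor half-swath on the ground ≈ 716·tan(10.3°) = 130 km = 1.17° of latitude.
Maximum observable latitude ≈ 46.5 + 1.17 = 47.7°.

47.7°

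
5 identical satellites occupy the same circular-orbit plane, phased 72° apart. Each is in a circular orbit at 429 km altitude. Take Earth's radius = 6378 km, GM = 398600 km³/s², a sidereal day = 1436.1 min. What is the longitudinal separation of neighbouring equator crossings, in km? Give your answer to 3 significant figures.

Semi-major axis a = 6378 + 429 = 6807 km. Period T = 2π√(a³/μ) = 2π√(6807³/398600) = 5589.1 s = 93.15 min.
Single-satellite node shift = (5589.1/86166) × 360° = 23.35°.
With 5 satellites evenly phased, successive equator crossings are 23.35/5 = 4.670° apart.
That is 4.670 × 111.3 = 520 km at the equator.

520 km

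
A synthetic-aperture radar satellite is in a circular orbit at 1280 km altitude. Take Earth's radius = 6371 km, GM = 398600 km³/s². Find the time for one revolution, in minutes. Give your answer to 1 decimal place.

Semi-major axis a = 6371 + 1280 = 7651 km. Period T = 2π√(a³/μ) = 2π√(7651³/398600) = 6660.2 s = 111.00 min.

111.0 min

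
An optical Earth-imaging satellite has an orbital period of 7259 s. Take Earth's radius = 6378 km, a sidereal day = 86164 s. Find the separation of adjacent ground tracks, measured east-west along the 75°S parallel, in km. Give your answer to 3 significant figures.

Node shift per orbit = (7259.0/86164) × 360° = 30.33°.
Equatorial spacing = 30.33 × 111.3 km/° = 3376 km.
At 75° latitude, spacing = 3376 × cos(75°) = 874 km.

874 km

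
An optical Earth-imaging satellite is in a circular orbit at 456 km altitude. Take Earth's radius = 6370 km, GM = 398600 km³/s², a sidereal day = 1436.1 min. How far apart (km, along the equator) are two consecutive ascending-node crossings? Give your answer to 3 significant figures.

Semi-major axis a = 6370 + 456 = 6826 km. Period T = 2π√(a³/μ) = 2π√(6826³/398600) = 5612.6 s = 93.54 min.
During one orbit Earth rotates (5612.6 / 86166) × 360° = 23.45°.
At the equator that is 23.45° × (2π·6370/360) km/° = 23.45 × 111.2 = 2607 km.

2610 km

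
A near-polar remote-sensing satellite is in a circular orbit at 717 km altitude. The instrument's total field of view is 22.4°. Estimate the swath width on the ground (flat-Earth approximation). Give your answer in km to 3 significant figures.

284 km

Half-angle = 22.4°/2 = 11.2°.
Swath width ≈ 2h·tan(θ/2) = 2 × 717 × tan(11.2°) = 283.9 km.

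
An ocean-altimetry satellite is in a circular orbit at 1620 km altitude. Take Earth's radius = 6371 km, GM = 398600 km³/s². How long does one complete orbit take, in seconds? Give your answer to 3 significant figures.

7110 seconds

Semi-major axis a = 6371 + 1620 = 7991 km. Period T = 2π√(a³/μ) = 2π√(7991³/398600) = 7109.1 s = 118.48 min.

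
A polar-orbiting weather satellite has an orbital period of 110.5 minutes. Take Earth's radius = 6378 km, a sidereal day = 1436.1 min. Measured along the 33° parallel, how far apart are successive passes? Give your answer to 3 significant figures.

T = 110.5 min = 6630.0 s.
Node shift per orbit = (6630.0/86166) × 360° = 27.70°.
Equatorial spacing = 27.70 × 111.3 km/° = 3083 km.
At 33° latitude, spacing = 3083 × cos(33°) = 2586 km.

2590 km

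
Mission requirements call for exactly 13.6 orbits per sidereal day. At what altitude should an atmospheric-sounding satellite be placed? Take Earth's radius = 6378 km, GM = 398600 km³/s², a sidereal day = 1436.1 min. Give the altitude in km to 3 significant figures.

1020 km

Required period T = 86166 / 13.6 = 6335.7 s.
From T = 2π√(a³/μ): a = (μ T²/4π²)^(1/3) = (398600 × 6335.7² / 4π²)^(1/3) = 7400 km.
Altitude h = a − R = 7400 − 6378 = 1022 km.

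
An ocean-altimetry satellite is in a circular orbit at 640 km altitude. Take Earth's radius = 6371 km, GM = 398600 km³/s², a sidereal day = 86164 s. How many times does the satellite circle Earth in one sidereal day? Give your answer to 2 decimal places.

14.75

Semi-major axis a = 6371 + 640 = 7011 km. Period T = 2π√(a³/μ) = 2π√(7011³/398600) = 5842.3 s = 97.37 min.
Orbits per sidereal day = 86164 / 5842.3 = 14.748.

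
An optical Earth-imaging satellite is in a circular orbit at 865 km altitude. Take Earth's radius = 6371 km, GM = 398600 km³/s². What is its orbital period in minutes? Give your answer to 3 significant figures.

Semi-major axis a = 6371 + 865 = 7236 km. Period T = 2π√(a³/μ) = 2π√(7236³/398600) = 6125.7 s = 102.10 min.

102 min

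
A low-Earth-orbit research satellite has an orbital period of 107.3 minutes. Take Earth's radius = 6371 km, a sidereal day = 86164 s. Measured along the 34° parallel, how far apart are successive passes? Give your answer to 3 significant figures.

T = 107.3 min = 6438.0 s.
Node shift per orbit = (6438.0/86164) × 360° = 26.90°.
Equatorial spacing = 26.90 × 111.2 km/° = 2991 km.
At 34° latitude, spacing = 2991 × cos(34°) = 2480 km.

2480 km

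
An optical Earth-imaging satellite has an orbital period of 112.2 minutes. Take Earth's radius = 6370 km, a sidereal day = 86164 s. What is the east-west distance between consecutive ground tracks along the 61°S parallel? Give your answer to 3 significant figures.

1520 km

T = 112.2 min = 6732.0 s.
Node shift per orbit = (6732.0/86164) × 360° = 28.13°.
Equatorial spacing = 28.13 × 111.2 km/° = 3127 km.
At 61° latitude, spacing = 3127 × cos(61°) = 1516 km.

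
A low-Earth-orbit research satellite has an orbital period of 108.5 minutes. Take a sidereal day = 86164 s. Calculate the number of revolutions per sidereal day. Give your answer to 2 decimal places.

13.24

T = 108.5 min = 6510.0 s.
Orbits per sidereal day = 86164 / 6510.0 = 13.236.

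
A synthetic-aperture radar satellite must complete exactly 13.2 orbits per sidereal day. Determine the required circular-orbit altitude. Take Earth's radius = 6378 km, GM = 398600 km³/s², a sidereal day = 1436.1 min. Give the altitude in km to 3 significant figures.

1170 km

Required period T = 86166 / 13.2 = 6527.7 s.
From T = 2π√(a³/μ): a = (μ T²/4π²)^(1/3) = (398600 × 6527.7² / 4π²)^(1/3) = 7549 km.
Altitude h = a − R = 7549 − 6378 = 1171 km.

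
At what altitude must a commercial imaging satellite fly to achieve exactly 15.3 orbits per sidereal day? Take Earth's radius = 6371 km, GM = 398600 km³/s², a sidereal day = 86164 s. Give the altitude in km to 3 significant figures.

470 km

Required period T = 86164 / 15.3 = 5631.6 s.
From T = 2π√(a³/μ): a = (μ T²/4π²)^(1/3) = (398600 × 5631.6² / 4π²)^(1/3) = 6841 km.
Altitude h = a − R = 6841 − 6371 = 470 km.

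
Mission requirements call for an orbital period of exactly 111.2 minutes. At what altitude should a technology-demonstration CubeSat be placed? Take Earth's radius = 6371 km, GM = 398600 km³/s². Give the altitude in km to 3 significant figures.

T = 111.2 min = 6672.0 s.
From T = 2π√(a³/μ): a = (μ T²/4π²)^(1/3) = (398600 × 6672.0² / 4π²)^(1/3) = 7660 km.
Altitude h = a − R = 7660 − 6371 = 1289 km.

1290 km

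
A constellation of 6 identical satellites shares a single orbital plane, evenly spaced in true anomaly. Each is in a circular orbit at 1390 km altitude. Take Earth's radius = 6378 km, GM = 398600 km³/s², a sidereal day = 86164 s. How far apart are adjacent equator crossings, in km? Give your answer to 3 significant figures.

528 km

Semi-major axis a = 6378 + 1390 = 7768 km. Period T = 2π√(a³/μ) = 2π√(7768³/398600) = 6813.6 s = 113.56 min.
Single-satellite node shift = (6813.6/86164) × 360° = 28.47°.
With 6 satellites evenly phased, successive equator crossings are 28.47/6 = 4.745° apart.
That is 4.745 × 111.3 = 528 km at the equator.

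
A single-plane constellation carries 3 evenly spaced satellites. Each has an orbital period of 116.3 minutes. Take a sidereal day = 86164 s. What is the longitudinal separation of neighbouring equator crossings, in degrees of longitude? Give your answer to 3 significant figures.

T = 116.3 min = 6978.0 s.
Single-satellite node shift = (6978.0/86164) × 360° = 29.15°.
With 3 satellites evenly phased, successive equator crossings are 29.15/3 = 9.718° apart.

9.72°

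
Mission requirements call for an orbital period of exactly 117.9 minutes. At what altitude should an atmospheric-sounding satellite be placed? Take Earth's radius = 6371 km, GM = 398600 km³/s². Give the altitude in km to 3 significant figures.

1590 km

T = 117.9 min = 7074.0 s.
From T = 2π√(a³/μ): a = (μ T²/4π²)^(1/3) = (398600 × 7074.0² / 4π²)^(1/3) = 7965 km.
Altitude h = a − R = 7965 − 6371 = 1594 km.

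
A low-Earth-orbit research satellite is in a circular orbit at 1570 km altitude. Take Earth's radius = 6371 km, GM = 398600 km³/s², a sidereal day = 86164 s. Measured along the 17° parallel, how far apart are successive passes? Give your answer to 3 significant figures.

3130 km

Semi-major axis a = 6371 + 1570 = 7941 km. Period T = 2π√(a³/μ) = 2π√(7941³/398600) = 7042.5 s = 117.37 min.
Node shift per orbit = (7042.5/86164) × 360° = 29.42°.
Equatorial spacing = 29.42 × 111.2 km/° = 3272 km.
At 17° latitude, spacing = 3272 × cos(17°) = 3129 km.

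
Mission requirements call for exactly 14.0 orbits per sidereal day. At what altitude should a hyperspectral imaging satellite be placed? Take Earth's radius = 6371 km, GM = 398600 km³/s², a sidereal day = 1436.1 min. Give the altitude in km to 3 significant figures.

Required period T = 86166 / 14.0 = 6154.7 s.
From T = 2π√(a³/μ): a = (μ T²/4π²)^(1/3) = (398600 × 6154.7² / 4π²)^(1/3) = 7259 km.
Altitude h = a − R = 7259 − 6371 = 888 km.

888 km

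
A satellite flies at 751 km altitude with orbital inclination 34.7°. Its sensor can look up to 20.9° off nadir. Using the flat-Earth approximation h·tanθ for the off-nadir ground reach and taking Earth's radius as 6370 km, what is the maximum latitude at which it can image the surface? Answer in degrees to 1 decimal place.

For a prograde orbit the ground track reaches latitude ±i = ±34.7°.
Sensor half-swath on the ground ≈ 751·tan(20.9°) = 287 km = 2.58° of latitude.
Maximum observable latitude ≈ 34.7 + 2.58 = 37.3°.

37.3°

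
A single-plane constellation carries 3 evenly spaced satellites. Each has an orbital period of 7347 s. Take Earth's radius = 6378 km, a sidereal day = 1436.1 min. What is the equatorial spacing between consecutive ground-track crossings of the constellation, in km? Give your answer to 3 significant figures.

Single-satellite node shift = (7347.0/86166) × 360° = 30.70°.
With 3 satellites evenly phased, successive equator crossings are 30.70/3 = 10.232° apart.
That is 10.232 × 111.3 = 1139 km at the equator.

1140 km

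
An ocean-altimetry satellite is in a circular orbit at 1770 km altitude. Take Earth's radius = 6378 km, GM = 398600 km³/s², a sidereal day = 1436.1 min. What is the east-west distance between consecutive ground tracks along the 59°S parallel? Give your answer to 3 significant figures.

1750 km

Semi-major axis a = 6378 + 1770 = 8148 km. Period T = 2π√(a³/μ) = 2π√(8148³/398600) = 7319.6 s = 121.99 min.
Node shift per orbit = (7319.6/86166) × 360° = 30.58°.
Equatorial spacing = 30.58 × 111.3 km/° = 3404 km.
At 59° latitude, spacing = 3404 × cos(59°) = 1753 km.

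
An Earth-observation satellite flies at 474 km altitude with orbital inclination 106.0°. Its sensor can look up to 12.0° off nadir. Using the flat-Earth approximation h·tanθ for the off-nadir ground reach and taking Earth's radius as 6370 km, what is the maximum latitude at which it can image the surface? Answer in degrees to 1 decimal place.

Retrograde orbit: the ground track reaches ±(180° − i) = ±(180 − 106.0) = ±74.0°.
Sensor half-swath on the ground ≈ 474·tan(12.0°) = 101 km = 0.91° of latitude.
Maximum observable latitude ≈ 74.0 + 0.91 = 74.9°.

74.9°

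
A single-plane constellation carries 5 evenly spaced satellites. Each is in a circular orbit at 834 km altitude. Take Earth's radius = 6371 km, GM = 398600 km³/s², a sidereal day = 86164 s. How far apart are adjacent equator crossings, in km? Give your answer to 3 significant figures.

Semi-major axis a = 6371 + 834 = 7205 km. Period T = 2π√(a³/μ) = 2π√(7205³/398600) = 6086.4 s = 101.44 min.
Single-satellite node shift = (6086.4/86164) × 360° = 25.43°.
With 5 satellites evenly phased, successive equator crossings are 25.43/5 = 5.086° apart.
That is 5.086 × 111.2 = 566 km at the equator.

566 km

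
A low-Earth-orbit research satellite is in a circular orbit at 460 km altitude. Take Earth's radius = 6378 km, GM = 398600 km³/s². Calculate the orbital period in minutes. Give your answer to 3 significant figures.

Semi-major axis a = 6378 + 460 = 6838 km. Period T = 2π√(a³/μ) = 2π√(6838³/398600) = 5627.4 s = 93.79 min.

93.8 min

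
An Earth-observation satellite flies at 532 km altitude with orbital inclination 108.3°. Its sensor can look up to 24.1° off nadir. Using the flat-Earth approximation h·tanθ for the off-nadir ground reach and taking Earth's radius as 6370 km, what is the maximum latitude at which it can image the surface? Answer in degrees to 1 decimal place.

73.8°

Retrograde orbit: the ground track reaches ±(180° − i) = ±(180 − 108.3) = ±71.7°.
Sensor half-swath on the ground ≈ 532·tan(24.1°) = 238 km = 2.14° of latitude.
Maximum observable latitude ≈ 71.7 + 2.14 = 73.8°.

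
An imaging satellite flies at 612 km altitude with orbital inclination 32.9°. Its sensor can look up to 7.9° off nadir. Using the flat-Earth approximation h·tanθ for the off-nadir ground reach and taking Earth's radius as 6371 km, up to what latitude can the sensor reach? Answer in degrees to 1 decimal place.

For a prograde orbit the ground track reaches latitude ±i = ±32.9°.
Sensor half-swath on the ground ≈ 612·tan(7.9°) = 85 km = 0.76° of latitude.
Maximum observable latitude ≈ 32.9 + 0.76 = 33.7°.

33.7°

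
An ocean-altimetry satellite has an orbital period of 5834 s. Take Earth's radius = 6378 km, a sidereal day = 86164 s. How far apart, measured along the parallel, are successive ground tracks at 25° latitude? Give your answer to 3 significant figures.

2460 km

Node shift per orbit = (5834.0/86164) × 360° = 24.37°.
Equatorial spacing = 24.37 × 111.3 km/° = 2713 km.
At 25° latitude, spacing = 2713 × cos(25°) = 2459 km.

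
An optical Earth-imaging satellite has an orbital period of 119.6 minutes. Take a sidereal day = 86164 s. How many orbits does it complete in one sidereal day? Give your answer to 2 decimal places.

T = 119.6 min = 7176.0 s.
Orbits per sidereal day = 86164 / 7176.0 = 12.007.

12.01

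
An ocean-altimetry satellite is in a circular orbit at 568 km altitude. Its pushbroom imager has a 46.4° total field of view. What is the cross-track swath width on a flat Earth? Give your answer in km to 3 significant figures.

487 km

Half-angle = 46.4°/2 = 23.2°.
Swath width ≈ 2h·tan(θ/2) = 2 × 568 × tan(23.2°) = 486.9 km.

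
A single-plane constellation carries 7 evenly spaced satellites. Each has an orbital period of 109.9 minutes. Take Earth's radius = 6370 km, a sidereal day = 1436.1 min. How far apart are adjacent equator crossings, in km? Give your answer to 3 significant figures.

T = 109.9 min = 6594.0 s.
Single-satellite node shift = (6594.0/86166) × 360° = 27.55°.
With 7 satellites evenly phased, successive equator crossings are 27.55/7 = 3.936° apart.
That is 3.936 × 111.2 = 438 km at the equator.

438 km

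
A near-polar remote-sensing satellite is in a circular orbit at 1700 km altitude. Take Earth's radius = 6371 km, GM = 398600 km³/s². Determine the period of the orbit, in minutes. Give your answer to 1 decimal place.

Semi-major axis a = 6371 + 1700 = 8071 km. Period T = 2π√(a³/μ) = 2π√(8071³/398600) = 7216.1 s = 120.27 min.

120.3 min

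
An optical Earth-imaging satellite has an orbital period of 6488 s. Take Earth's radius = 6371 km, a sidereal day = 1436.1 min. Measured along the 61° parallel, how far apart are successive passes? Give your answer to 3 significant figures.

Node shift per orbit = (6488.0/86166) × 360° = 27.11°.
Equatorial spacing = 27.11 × 111.2 km/° = 3014 km.
At 61° latitude, spacing = 3014 × cos(61°) = 1461 km.

1460 km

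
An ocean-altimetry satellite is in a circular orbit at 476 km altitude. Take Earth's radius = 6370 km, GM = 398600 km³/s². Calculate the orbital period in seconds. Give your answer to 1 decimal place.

Semi-major axis a = 6370 + 476 = 6846 km. Period T = 2π√(a³/μ) = 2π√(6846³/398600) = 5637.2 s = 93.95 min.

5637.2 seconds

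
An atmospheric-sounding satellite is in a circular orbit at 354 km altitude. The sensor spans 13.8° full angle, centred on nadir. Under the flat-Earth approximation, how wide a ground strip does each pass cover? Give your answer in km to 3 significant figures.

85.7 km

Half-angle = 13.8°/2 = 6.9°.
Swath width ≈ 2h·tan(θ/2) = 2 × 354 × tan(6.9°) = 85.7 km.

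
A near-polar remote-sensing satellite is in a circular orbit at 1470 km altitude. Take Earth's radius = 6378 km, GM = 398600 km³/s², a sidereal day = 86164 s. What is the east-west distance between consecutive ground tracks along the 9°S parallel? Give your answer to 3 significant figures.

Semi-major axis a = 6378 + 1470 = 7848 km. Period T = 2π√(a³/μ) = 2π√(7848³/398600) = 6919.1 s = 115.32 min.
Node shift per orbit = (6919.1/86164) × 360° = 28.91°.
Equatorial spacing = 28.91 × 111.3 km/° = 3218 km.
At 9° latitude, spacing = 3218 × cos(9°) = 3178 km.

3180 km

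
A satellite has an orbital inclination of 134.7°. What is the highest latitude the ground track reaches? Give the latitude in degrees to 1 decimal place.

Retrograde orbit: the ground track reaches ±(180° − i) = ±(180 − 134.7) = ±45.3°.

45.3°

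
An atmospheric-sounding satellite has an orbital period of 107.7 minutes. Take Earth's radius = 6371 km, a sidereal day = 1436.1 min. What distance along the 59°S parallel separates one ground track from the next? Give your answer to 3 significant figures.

1550 km

T = 107.7 min = 6462.0 s.
Node shift per orbit = (6462.0/86166) × 360° = 27.00°.
Equatorial spacing = 27.00 × 111.2 km/° = 3002 km.
At 59° latitude, spacing = 3002 × cos(59°) = 1546 km.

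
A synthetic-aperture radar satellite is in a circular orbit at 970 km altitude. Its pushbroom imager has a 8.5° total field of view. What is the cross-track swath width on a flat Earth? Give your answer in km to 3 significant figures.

144 km

Half-angle = 8.5°/2 = 4.25°.
Swath width ≈ 2h·tan(θ/2) = 2 × 970 × tan(4.25°) = 144.2 km.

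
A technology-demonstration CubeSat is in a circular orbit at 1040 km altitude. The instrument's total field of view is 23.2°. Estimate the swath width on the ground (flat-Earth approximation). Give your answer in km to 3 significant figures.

427 km

Half-angle = 23.2°/2 = 11.6°.
Swath width ≈ 2h·tan(θ/2) = 2 × 1040 × tan(11.6°) = 427.0 km.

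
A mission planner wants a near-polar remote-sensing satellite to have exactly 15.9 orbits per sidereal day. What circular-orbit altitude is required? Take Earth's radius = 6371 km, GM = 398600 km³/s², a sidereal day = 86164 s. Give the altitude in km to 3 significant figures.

297 km

Required period T = 86164 / 15.9 = 5419.1 s.
From T = 2π√(a³/μ): a = (μ T²/4π²)^(1/3) = (398600 × 5419.1² / 4π²)^(1/3) = 6668 km.
Altitude h = a − R = 6668 − 6371 = 297 km.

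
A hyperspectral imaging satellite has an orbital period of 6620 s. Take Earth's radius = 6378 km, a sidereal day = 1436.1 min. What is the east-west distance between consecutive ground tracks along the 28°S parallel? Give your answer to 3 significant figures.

2720 km

Node shift per orbit = (6620.0/86166) × 360° = 27.66°.
Equatorial spacing = 27.66 × 111.3 km/° = 3079 km.
At 28° latitude, spacing = 3079 × cos(28°) = 2718 km.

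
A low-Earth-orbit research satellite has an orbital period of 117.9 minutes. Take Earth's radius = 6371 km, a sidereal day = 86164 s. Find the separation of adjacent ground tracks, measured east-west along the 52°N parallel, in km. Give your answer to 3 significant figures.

2020 km

T = 117.9 min = 7074.0 s.
Node shift per orbit = (7074.0/86164) × 360° = 29.56°.
Equatorial spacing = 29.56 × 111.2 km/° = 3286 km.
At 52° latitude, spacing = 3286 × cos(52°) = 2023 km.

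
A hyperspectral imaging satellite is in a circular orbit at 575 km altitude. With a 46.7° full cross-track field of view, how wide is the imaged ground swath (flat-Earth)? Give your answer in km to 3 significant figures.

496 km

Half-angle = 46.7°/2 = 23.35°.
Swath width ≈ 2h·tan(θ/2) = 2 × 575 × tan(23.35°) = 496.5 km.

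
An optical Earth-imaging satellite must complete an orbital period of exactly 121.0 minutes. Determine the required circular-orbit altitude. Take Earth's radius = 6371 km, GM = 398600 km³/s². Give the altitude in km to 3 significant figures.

1730 km

T = 121.0 min = 7260.0 s.
From T = 2π√(a³/μ): a = (μ T²/4π²)^(1/3) = (398600 × 7260.0² / 4π²)^(1/3) = 8104 km.
Altitude h = a − R = 8104 − 6371 = 1733 km.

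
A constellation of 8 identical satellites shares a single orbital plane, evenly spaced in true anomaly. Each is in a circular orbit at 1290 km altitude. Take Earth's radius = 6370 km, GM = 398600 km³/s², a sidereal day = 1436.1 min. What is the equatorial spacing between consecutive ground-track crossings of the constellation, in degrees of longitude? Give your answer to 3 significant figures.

Semi-major axis a = 6370 + 1290 = 7660 km. Period T = 2π√(a³/μ) = 2π√(7660³/398600) = 6672.0 s = 111.20 min.
Single-satellite node shift = (6672.0/86166) × 360° = 27.88°.
With 8 satellites evenly phased, successive equator crossings are 27.88/8 = 3.484° apart.

3.48°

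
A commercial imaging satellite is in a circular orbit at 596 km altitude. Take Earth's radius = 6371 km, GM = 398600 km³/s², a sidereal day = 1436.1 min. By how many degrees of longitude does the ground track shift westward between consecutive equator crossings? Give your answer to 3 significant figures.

Semi-major axis a = 6371 + 596 = 6967 km. Period T = 2π√(a³/μ) = 2π√(6967³/398600) = 5787.4 s = 96.46 min.
During one orbit Earth rotates (5787.4 / 86166) × 360° = 24.18°.

24.2°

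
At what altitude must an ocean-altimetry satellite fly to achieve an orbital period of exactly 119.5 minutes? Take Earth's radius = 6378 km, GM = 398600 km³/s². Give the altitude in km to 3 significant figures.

T = 119.5 min = 7170.0 s.
From T = 2π√(a³/μ): a = (μ T²/4π²)^(1/3) = (398600 × 7170.0² / 4π²)^(1/3) = 8037 km.
Altitude h = a − R = 8037 − 6378 = 1659 km.

1660 km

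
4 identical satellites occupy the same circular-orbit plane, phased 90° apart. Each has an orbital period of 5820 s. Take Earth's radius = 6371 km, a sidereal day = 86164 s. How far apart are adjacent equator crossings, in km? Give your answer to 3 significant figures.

Single-satellite node shift = (5820.0/86164) × 360° = 24.32°.
With 4 satellites evenly phased, successive equator crossings are 24.32/4 = 6.079° apart.
That is 6.079 × 111.2 = 676 km at the equator.

676 km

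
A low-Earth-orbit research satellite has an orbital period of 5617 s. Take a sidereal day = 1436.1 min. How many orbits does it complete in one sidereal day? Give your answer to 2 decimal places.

15.34

Orbits per sidereal day = 86166 / 5617.0 = 15.340.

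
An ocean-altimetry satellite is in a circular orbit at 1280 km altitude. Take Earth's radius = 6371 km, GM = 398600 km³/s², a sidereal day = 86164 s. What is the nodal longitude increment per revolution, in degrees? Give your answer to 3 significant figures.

Semi-major axis a = 6371 + 1280 = 7651 km. Period T = 2π√(a³/μ) = 2π√(7651³/398600) = 6660.2 s = 111.00 min.
During one orbit Earth rotates (6660.2 / 86164) × 360° = 27.83°.

27.8°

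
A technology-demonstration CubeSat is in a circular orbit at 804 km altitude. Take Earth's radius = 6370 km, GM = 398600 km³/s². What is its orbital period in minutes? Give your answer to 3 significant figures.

101 min

Semi-major axis a = 6370 + 804 = 7174 km. Period T = 2π√(a³/μ) = 2π√(7174³/398600) = 6047.2 s = 100.79 min.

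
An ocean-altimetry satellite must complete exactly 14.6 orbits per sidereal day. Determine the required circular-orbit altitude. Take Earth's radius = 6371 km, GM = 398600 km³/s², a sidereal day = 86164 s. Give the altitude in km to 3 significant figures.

Required period T = 86164 / 14.6 = 5901.6 s.
From T = 2π√(a³/μ): a = (μ T²/4π²)^(1/3) = (398600 × 5901.6² / 4π²)^(1/3) = 7058 km.
Altitude h = a − R = 7058 − 6371 = 687 km.

687 km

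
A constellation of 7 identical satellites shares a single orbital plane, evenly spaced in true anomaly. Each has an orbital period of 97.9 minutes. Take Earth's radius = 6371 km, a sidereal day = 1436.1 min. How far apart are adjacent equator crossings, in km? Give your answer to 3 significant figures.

T = 97.9 min = 5874.0 s.
Single-satellite node shift = (5874.0/86166) × 360° = 24.54°.
With 7 satellites evenly phased, successive equator crossings are 24.54/7 = 3.506° apart.
That is 3.506 × 111.2 = 390 km at the equator.

390 km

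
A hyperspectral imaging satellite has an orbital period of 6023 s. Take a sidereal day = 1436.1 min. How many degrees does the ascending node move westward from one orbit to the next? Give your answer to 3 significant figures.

During one orbit Earth rotates (6023.0 / 86166) × 360° = 25.16°.

25.2°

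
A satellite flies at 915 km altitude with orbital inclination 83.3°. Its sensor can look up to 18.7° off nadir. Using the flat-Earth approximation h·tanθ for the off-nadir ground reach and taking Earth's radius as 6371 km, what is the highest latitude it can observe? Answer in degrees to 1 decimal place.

For a prograde orbit the ground track reaches latitude ±i = ±83.3°.
Sensor half-swath on the ground ≈ 915·tan(18.7°) = 310 km = 2.79° of latitude.
Maximum observable latitude ≈ 83.3 + 2.79 = 86.1°.

86.1°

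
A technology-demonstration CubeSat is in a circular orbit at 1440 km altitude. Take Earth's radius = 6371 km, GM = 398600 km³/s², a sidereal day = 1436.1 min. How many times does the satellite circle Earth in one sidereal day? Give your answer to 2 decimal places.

Semi-major axis a = 6371 + 1440 = 7811 km. Period T = 2π√(a³/μ) = 2π√(7811³/398600) = 6870.2 s = 114.50 min.
Orbits per sidereal day = 86166 / 6870.2 = 12.542.

12.54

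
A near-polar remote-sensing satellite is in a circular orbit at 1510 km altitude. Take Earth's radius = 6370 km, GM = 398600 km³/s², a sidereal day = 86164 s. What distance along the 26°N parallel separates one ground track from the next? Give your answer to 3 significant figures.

2910 km

Semi-major axis a = 6370 + 1510 = 7880 km. Period T = 2π√(a³/μ) = 2π√(7880³/398600) = 6961.5 s = 116.02 min.
Node shift per orbit = (6961.5/86164) × 360° = 29.09°.
Equatorial spacing = 29.09 × 111.2 km/° = 3234 km.
At 26° latitude, spacing = 3234 × cos(26°) = 2906 km.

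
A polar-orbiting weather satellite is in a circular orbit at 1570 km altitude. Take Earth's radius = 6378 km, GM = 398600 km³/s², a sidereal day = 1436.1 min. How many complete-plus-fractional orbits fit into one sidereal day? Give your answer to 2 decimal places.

12.22

Semi-major axis a = 6378 + 1570 = 7948 km. Period T = 2π√(a³/μ) = 2π√(7948³/398600) = 7051.8 s = 117.53 min.
Orbits per sidereal day = 86166 / 7051.8 = 12.219.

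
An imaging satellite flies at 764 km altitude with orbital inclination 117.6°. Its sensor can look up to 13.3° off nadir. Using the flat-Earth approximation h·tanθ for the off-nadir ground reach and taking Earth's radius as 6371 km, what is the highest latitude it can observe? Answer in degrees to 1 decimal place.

64.0°

Retrograde orbit: the ground track reaches ±(180° − i) = ±(180 − 117.6) = ±62.4°.
Sensor half-swath on the ground ≈ 764·tan(13.3°) = 181 km = 1.62° of latitude.
Maximum observable latitude ≈ 62.4 + 1.62 = 64.0°.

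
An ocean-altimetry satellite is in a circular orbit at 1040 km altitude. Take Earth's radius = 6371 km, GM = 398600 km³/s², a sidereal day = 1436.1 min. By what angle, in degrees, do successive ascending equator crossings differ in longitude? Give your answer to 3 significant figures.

Semi-major axis a = 6371 + 1040 = 7411 km. Period T = 2π√(a³/μ) = 2π√(7411³/398600) = 6349.3 s = 105.82 min.
During one orbit Earth rotates (6349.3 / 86166) × 360° = 26.53°.

26.5°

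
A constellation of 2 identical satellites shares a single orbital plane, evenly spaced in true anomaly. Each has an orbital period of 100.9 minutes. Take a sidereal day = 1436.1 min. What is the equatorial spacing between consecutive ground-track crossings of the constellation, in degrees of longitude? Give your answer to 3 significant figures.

12.6°

T = 100.9 min = 6054.0 s.
Single-satellite node shift = (6054.0/86166) × 360° = 25.29°.
With 2 satellites evenly phased, successive equator crossings are 25.29/2 = 12.647° apart.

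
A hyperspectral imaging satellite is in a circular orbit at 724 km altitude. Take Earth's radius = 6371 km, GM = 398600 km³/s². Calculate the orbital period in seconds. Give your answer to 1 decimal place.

Semi-major axis a = 6371 + 724 = 7095 km. Period T = 2π√(a³/μ) = 2π√(7095³/398600) = 5947.6 s = 99.13 min.

5947.6 seconds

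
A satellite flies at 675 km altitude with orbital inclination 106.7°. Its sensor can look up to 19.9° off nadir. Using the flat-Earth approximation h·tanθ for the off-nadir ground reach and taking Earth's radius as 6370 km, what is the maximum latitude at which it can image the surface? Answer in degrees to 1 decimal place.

75.5°

Retrograde orbit: the ground track reaches ±(180° − i) = ±(180 − 106.7) = ±73.3°.
Sensor half-swath on the ground ≈ 675·tan(19.9°) = 244 km = 2.20° of latitude.
Maximum observable latitude ≈ 73.3 + 2.20 = 75.5°.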